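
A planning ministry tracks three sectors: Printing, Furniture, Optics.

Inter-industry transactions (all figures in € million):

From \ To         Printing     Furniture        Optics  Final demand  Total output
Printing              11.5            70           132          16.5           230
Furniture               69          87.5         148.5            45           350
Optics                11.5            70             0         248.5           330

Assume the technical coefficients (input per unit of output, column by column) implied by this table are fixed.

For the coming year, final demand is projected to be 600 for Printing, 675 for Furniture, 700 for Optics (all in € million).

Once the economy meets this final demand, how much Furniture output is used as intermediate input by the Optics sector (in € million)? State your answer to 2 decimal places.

z_FO = 558.95

Technical coefficients a_ij = z_ij / X_j:
  a_PP = 11.5/230 = 0.05, a_FP = 69/230 = 0.30, a_OP = 11.5/230 = 0.05
  a_PF = 70/350 = 0.20, a_FF = 87.5/350 = 0.25, a_OF = 70/350 = 0.20
  a_PO = 132/330 = 0.40, a_FO = 148.5/330 = 0.45, a_OO = 0/330 = 0.00
I − A =
  [   0.95    -0.20    -0.40]
  [  -0.30     0.75    -0.45]
  [  -0.05    -0.20     1.00]
Cofactors of I−A, C_ij = (−1)^(i+j)·(minor ij) (rows/columns in the sector order above):
  C_11 = (0.75)(1.00) − (-0.45)(-0.20) = 0.6600
  C_12 = −[(-0.30)(1.00) − (-0.45)(-0.05)] = 0.3225
  C_13 = (-0.30)(-0.20) − (0.75)(-0.05) = 0.0975
  C_21 = −[(-0.20)(1.00) − (-0.40)(-0.20)] = 0.2800
  C_22 = (0.95)(1.00) − (-0.40)(-0.05) = 0.9300
  C_23 = −[(0.95)(-0.20) − (-0.20)(-0.05)] = 0.2000
  C_31 = (-0.20)(-0.45) − (-0.40)(0.75) = 0.3900
  C_32 = −[(0.95)(-0.45) − (-0.40)(-0.30)] = 0.5475
  C_33 = (0.95)(0.75) − (-0.20)(-0.30) = 0.6525
det(I−A) = Σ_j (I−A)_1j·C_1j = (0.95)(0.6600) + (-0.20)(0.3225) + (-0.40)(0.0975) = 0.5235
adj(I−A) = Cᵀ =
  [ 0.6600   0.2800   0.3900]
  [ 0.3225   0.9300   0.5475]
  [ 0.0975   0.2000   0.6525]
(I − A)⁻¹ = adj(I−A) / det(I−A) ≈
  [   1.2607     0.5349     0.7450]
  [   0.6160     1.7765     1.0458]
  [   0.1862     0.3820     1.2464]
First solve x = (I − A)⁻¹ d = adj(I−A)·d / det(I−A); in particular x_O = (0.0975·600 + 0.2000·675 + 0.6525·700) / 0.5235 = 650.25 / 0.5235 ≈ 1242.1203.
Intermediate flow from F to O: z_FO = a_FO · x_O = 0.45 × 650.25 / 0.5235 = 292.6125 / 0.5235 ≈ 558.95.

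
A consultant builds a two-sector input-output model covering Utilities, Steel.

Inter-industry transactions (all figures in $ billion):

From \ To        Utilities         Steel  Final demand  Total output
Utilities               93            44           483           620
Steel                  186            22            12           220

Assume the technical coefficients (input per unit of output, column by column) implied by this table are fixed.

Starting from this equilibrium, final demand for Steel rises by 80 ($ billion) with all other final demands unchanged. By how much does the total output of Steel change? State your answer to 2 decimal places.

Δx_2 = 96.45

Technical coefficients a_ij = z_ij / X_j:
  a_11 = 93/620 = 0.15, a_21 = 186/620 = 0.30
  a_12 = 44/220 = 0.20, a_22 = 22/220 = 0.10
I − A =
  [   0.85    -0.20]
  [  -0.30     0.90]
det(I−A) = (0.85)(0.90) − (-0.20)(-0.30) = 0.7050
adj(I−A) = [[0.90, 0.20], [0.30, 0.85]]
(I − A)⁻¹ = adj(I−A) / det(I−A) ≈
  [   1.2766     0.2837]
  [   0.4255     1.2057]
Δx = (I − A)⁻¹ Δd with Δd having +80 in the Steel component and 0 elsewhere.
So Δx_2 = L_22 · (+80), where L_22 = adj(I−A)_22 / det(I−A) = 0.85 / 0.7050.
Δx_2 = 0.85 × (+80) / 0.7050 = 68.00 / 0.7050 ≈ 96.45.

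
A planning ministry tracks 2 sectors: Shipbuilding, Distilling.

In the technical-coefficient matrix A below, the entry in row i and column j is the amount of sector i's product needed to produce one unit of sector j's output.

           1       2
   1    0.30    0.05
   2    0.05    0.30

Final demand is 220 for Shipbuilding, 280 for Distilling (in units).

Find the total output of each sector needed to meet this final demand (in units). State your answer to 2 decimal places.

I − A =
  [   0.70    -0.05]
  [  -0.05     0.70]
det(I−A) = (0.70)(0.70) − (-0.05)(-0.05) = 0.4875
adj(I−A) = [[0.70, 0.05], [0.05, 0.70]]
(I − A)⁻¹ = adj(I−A) / det(I−A) ≈
  [   1.4359     0.1026]
  [   0.1026     1.4359]
x = (I − A)⁻¹ d = adj(I−A)·d / det(I−A), with det(I−A) = 0.4875:
  x_1 = (0.70·220 + 0.05·280) / 0.4875 = 168.00 / 0.4875 ≈ 344.62
  x_2 = (0.05·220 + 0.70·280) / 0.4875 = 207.00 / 0.4875 ≈ 424.62

x_1 = 344.62, x_2 = 424.62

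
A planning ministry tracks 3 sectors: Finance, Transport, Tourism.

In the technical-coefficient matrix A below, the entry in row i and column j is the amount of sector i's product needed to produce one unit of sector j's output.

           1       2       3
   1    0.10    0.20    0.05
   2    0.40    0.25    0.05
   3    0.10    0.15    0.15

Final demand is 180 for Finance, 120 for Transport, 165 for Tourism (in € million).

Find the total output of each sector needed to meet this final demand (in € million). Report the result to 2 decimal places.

I − A =
  [   0.90    -0.20    -0.05]
  [  -0.40     0.75    -0.05]
  [  -0.10    -0.15     0.85]
Cofactors of I−A, C_ij = (−1)^(i+j)·(minor ij) (rows/columns in the sector order above):
  C_11 = (0.75)(0.85) − (-0.05)(-0.15) = 0.6300
  C_12 = −[(-0.40)(0.85) − (-0.05)(-0.10)] = 0.3450
  C_13 = (-0.40)(-0.15) − (0.75)(-0.10) = 0.1350
  C_21 = −[(-0.20)(0.85) − (-0.05)(-0.15)] = 0.1775
  C_22 = (0.90)(0.85) − (-0.05)(-0.10) = 0.7600
  C_23 = −[(0.90)(-0.15) − (-0.20)(-0.10)] = 0.1550
  C_31 = (-0.20)(-0.05) − (-0.05)(0.75) = 0.0475
  C_32 = −[(0.90)(-0.05) − (-0.05)(-0.40)] = 0.0650
  C_33 = (0.90)(0.75) − (-0.20)(-0.40) = 0.5950
det(I−A) = Σ_j (I−A)_1j·C_1j = (0.90)(0.6300) + (-0.20)(0.3450) + (-0.05)(0.1350) = 0.49125
adj(I−A) = Cᵀ =
  [ 0.6300   0.1775   0.0475]
  [ 0.3450   0.7600   0.0650]
  [ 0.1350   0.1550   0.5950]
(I − A)⁻¹ = adj(I−A) / det(I−A) ≈
  [   1.2824     0.3613     0.0967]
  [   0.7023     1.5471     0.1323]
  [   0.2748     0.3155     1.2112]
x = (I − A)⁻¹ d = adj(I−A)·d / det(I−A), with det(I−A) = 0.49125:
  x_1 = (0.6300·180 + 0.1775·120 + 0.0475·165) / 0.49125 = 142.5375 / 0.49125 ≈ 290.15
  x_2 = (0.3450·180 + 0.7600·120 + 0.0650·165) / 0.49125 = 164.025 / 0.49125 ≈ 333.89
  x_3 = (0.1350·180 + 0.1550·120 + 0.5950·165) / 0.49125 = 141.075 / 0.49125 ≈ 287.18

x_1 = 290.15, x_2 = 333.89, x_3 = 287.18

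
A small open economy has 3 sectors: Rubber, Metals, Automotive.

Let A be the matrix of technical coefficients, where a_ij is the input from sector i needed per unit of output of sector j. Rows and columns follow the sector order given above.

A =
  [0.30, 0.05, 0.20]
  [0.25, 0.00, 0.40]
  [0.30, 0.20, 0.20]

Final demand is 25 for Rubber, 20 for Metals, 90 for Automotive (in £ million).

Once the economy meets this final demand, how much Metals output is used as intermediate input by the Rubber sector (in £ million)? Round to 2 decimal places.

I − A =
  [   0.70    -0.05    -0.20]
  [  -0.25     1.00    -0.40]
  [  -0.30    -0.20     0.80]
Cofactors of I−A, C_ij = (−1)^(i+j)·(minor ij) (rows/columns in the sector order above):
  C_11 = (1.00)(0.80) − (-0.40)(-0.20) = 0.7200
  C_12 = −[(-0.25)(0.80) − (-0.40)(-0.30)] = 0.3200
  C_13 = (-0.25)(-0.20) − (1.00)(-0.30) = 0.3500
  C_21 = −[(-0.05)(0.80) − (-0.20)(-0.20)] = 0.0800
  C_22 = (0.70)(0.80) − (-0.20)(-0.30) = 0.5000
  C_23 = −[(0.70)(-0.20) − (-0.05)(-0.30)] = 0.1550
  C_31 = (-0.05)(-0.40) − (-0.20)(1.00) = 0.2200
  C_32 = −[(0.70)(-0.40) − (-0.20)(-0.25)] = 0.3300
  C_33 = (0.70)(1.00) − (-0.05)(-0.25) = 0.6875
det(I−A) = Σ_j (I−A)_1j·C_1j = (0.70)(0.7200) + (-0.05)(0.3200) + (-0.20)(0.3500) = 0.4180
adj(I−A) = Cᵀ =
  [ 0.7200   0.0800   0.2200]
  [ 0.3200   0.5000   0.3300]
  [ 0.3500   0.1550   0.6875]
(I − A)⁻¹ = adj(I−A) / det(I−A) ≈
  [   1.7225     0.1914     0.5263]
  [   0.7656     1.1962     0.7895]
  [   0.8373     0.3708     1.6447]
First solve x = (I − A)⁻¹ d = adj(I−A)·d / det(I−A); in particular x_1 = (0.7200·25 + 0.0800·20 + 0.2200·90) / 0.4180 = 39.40 / 0.4180 ≈ 94.2584.
Intermediate flow from 2 to 1: z_21 = a_21 · x_1 = 0.25 × 39.40 / 0.4180 = 9.85 / 0.4180 ≈ 23.56.

z_21 = 23.56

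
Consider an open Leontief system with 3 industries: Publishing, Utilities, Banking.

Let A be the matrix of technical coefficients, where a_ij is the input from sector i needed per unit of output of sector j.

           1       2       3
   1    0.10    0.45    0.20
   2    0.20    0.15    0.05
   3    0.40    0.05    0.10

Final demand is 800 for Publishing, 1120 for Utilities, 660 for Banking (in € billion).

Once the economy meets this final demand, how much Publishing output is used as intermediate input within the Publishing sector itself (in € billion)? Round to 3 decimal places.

z_11 = 228.380

I − A =
  [   0.90    -0.45    -0.20]
  [  -0.20     0.85    -0.05]
  [  -0.40    -0.05     0.90]
Cofactors of I−A, C_ij = (−1)^(i+j)·(minor ij) (rows/columns in the sector order above):
  C_11 = (0.85)(0.90) − (-0.05)(-0.05) = 0.7625
  C_12 = −[(-0.20)(0.90) − (-0.05)(-0.40)] = 0.2000
  C_13 = (-0.20)(-0.05) − (0.85)(-0.40) = 0.3500
  C_21 = −[(-0.45)(0.90) − (-0.20)(-0.05)] = 0.4150
  C_22 = (0.90)(0.90) − (-0.20)(-0.40) = 0.7300
  C_23 = −[(0.90)(-0.05) − (-0.45)(-0.40)] = 0.2250
  C_31 = (-0.45)(-0.05) − (-0.20)(0.85) = 0.1925
  C_32 = −[(0.90)(-0.05) − (-0.20)(-0.20)] = 0.0850
  C_33 = (0.90)(0.85) − (-0.45)(-0.20) = 0.6750
det(I−A) = Σ_j (I−A)_1j·C_1j = (0.90)(0.7625) + (-0.45)(0.2000) + (-0.20)(0.3500) = 0.52625
adj(I−A) = Cᵀ =
  [ 0.7625   0.4150   0.1925]
  [ 0.2000   0.7300   0.0850]
  [ 0.3500   0.2250   0.6750]
(I − A)⁻¹ = adj(I−A) / det(I−A) ≈
  [   1.4489     0.7886     0.3658]
  [   0.3800     1.3872     0.1615]
  [   0.6651     0.4276     1.2827]
First solve x = (I − A)⁻¹ d = adj(I−A)·d / det(I−A); in particular x_1 = (0.7625·800 + 0.4150·1120 + 0.1925·660) / 0.52625 = 1201.85 / 0.52625 ≈ 2283.80048.
Intermediate flow from 1 to 1: z_11 = a_11 · x_1 = 0.10 × 1201.85 / 0.52625 = 120.185 / 0.52625 ≈ 228.380.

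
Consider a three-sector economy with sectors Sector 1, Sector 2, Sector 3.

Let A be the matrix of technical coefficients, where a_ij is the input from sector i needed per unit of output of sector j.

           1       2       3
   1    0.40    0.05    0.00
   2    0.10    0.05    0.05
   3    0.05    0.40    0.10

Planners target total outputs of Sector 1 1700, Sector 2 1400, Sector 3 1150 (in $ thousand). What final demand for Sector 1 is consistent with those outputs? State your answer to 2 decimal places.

d_1 = 950.00

I − A =
  [   0.60    -0.05     0.00]
  [  -0.10     0.95    -0.05]
  [  -0.05    -0.40     0.90]
d = (I − A) x:
  d_1 = (+0.60)·1700 + (-0.05)·1400 + (+0.00)·1150 = 950.00
  d_2 = (-0.10)·1700 + (+0.95)·1400 + (-0.05)·1150 = 1102.50
  d_3 = (-0.05)·1700 + (-0.40)·1400 + (+0.90)·1150 = 390.00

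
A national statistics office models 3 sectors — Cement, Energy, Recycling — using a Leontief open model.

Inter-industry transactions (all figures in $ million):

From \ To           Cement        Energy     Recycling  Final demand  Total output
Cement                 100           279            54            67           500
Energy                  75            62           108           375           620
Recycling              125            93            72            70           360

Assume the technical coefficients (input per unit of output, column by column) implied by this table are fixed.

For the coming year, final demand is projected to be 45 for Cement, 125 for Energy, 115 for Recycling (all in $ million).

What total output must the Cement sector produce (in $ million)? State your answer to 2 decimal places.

x_1 = 263.14

Technical coefficients a_ij = z_ij / X_j:
  a_11 = 100/500 = 0.20, a_21 = 75/500 = 0.15, a_31 = 125/500 = 0.25
  a_12 = 279/620 = 0.45, a_22 = 62/620 = 0.10, a_32 = 93/620 = 0.15
  a_13 = 54/360 = 0.15, a_23 = 108/360 = 0.30, a_33 = 72/360 = 0.20
I − A =
  [   0.80    -0.45    -0.15]
  [  -0.15     0.90    -0.30]
  [  -0.25    -0.15     0.80]
Cofactors of I−A, C_ij = (−1)^(i+j)·(minor ij) (rows/columns in the sector order above):
  C_11 = (0.90)(0.80) − (-0.30)(-0.15) = 0.6750
  C_12 = −[(-0.15)(0.80) − (-0.30)(-0.25)] = 0.1950
  C_13 = (-0.15)(-0.15) − (0.90)(-0.25) = 0.2475
  C_21 = −[(-0.45)(0.80) − (-0.15)(-0.15)] = 0.3825
  C_22 = (0.80)(0.80) − (-0.15)(-0.25) = 0.6025
  C_23 = −[(0.80)(-0.15) − (-0.45)(-0.25)] = 0.2325
  C_31 = (-0.45)(-0.30) − (-0.15)(0.90) = 0.2700
  C_32 = −[(0.80)(-0.30) − (-0.15)(-0.15)] = 0.2625
  C_33 = (0.80)(0.90) − (-0.45)(-0.15) = 0.6525
det(I−A) = Σ_j (I−A)_1j·C_1j = (0.80)(0.6750) + (-0.45)(0.1950) + (-0.15)(0.2475) = 0.415125
adj(I−A) = Cᵀ =
  [ 0.6750   0.3825   0.2700]
  [ 0.1950   0.6025   0.2625]
  [ 0.2475   0.2325   0.6525]
(I − A)⁻¹ = adj(I−A) / det(I−A) ≈
  [   1.6260     0.9214     0.6504]
  [   0.4697     1.4514     0.6323]
  [   0.5962     0.5601     1.5718]
x = (I − A)⁻¹ d = adj(I−A)·d / det(I−A), with det(I−A) = 0.415125:
  x_1 = (0.6750·45 + 0.3825·125 + 0.2700·115) / 0.415125 = 109.2375 / 0.415125 ≈ 263.14
  x_2 = (0.1950·45 + 0.6025·125 + 0.2625·115) / 0.415125 = 114.275 / 0.415125 ≈ 275.28
  x_3 = (0.2475·45 + 0.2325·125 + 0.6525·115) / 0.415125 = 115.2375 / 0.415125 ≈ 277.60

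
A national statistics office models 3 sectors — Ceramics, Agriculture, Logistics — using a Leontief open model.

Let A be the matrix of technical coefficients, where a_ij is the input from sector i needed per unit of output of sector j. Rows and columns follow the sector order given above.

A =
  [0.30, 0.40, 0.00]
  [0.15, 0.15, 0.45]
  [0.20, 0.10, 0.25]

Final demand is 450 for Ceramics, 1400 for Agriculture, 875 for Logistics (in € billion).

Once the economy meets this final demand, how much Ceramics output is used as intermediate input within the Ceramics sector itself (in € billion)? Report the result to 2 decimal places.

I − A =
  [   0.70    -0.40     0.00]
  [  -0.15     0.85    -0.45]
  [  -0.20    -0.10     0.75]
Cofactors of I−A, C_ij = (−1)^(i+j)·(minor ij) (rows/columns in the sector order above):
  C_11 = (0.85)(0.75) − (-0.45)(-0.10) = 0.5925
  C_12 = −[(-0.15)(0.75) − (-0.45)(-0.20)] = 0.2025
  C_13 = (-0.15)(-0.10) − (0.85)(-0.20) = 0.1850
  C_21 = −[(-0.40)(0.75) − (0.00)(-0.10)] = 0.3000
  C_22 = (0.70)(0.75) − (0.00)(-0.20) = 0.5250
  C_23 = −[(0.70)(-0.10) − (-0.40)(-0.20)] = 0.1500
  C_31 = (-0.40)(-0.45) − (0.00)(0.85) = 0.1800
  C_32 = −[(0.70)(-0.45) − (0.00)(-0.15)] = 0.3150
  C_33 = (0.70)(0.85) − (-0.40)(-0.15) = 0.5350
det(I−A) = Σ_j (I−A)_1j·C_1j = (0.70)(0.5925) + (-0.40)(0.2025) + (0.00)(0.1850) = 0.33375
adj(I−A) = Cᵀ =
  [ 0.5925   0.3000   0.1800]
  [ 0.2025   0.5250   0.3150]
  [ 0.1850   0.1500   0.5350]
(I − A)⁻¹ = adj(I−A) / det(I−A) ≈
  [   1.7753     0.8989     0.5393]
  [   0.6067     1.5730     0.9438]
  [   0.5543     0.4494     1.6030]
First solve x = (I − A)⁻¹ d = adj(I−A)·d / det(I−A); in particular x_1 = (0.5925·450 + 0.3000·1400 + 0.1800·875) / 0.33375 = 844.125 / 0.33375 ≈ 2529.2135.
Intermediate flow from 1 to 1: z_11 = a_11 · x_1 = 0.30 × 844.125 / 0.33375 = 253.2375 / 0.33375 ≈ 758.76.

z_11 = 758.76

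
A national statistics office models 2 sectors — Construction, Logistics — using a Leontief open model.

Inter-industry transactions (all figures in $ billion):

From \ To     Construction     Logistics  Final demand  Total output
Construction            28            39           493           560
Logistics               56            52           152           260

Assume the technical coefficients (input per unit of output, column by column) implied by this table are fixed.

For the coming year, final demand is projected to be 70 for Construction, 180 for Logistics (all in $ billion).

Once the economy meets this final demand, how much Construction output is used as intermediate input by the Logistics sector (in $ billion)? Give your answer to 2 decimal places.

z_CL = 35.84

Technical coefficients a_ij = z_ij / X_j:
  a_CC = 28/560 = 0.05, a_LC = 56/560 = 0.10
  a_CL = 39/260 = 0.15, a_LL = 52/260 = 0.20
I − A =
  [   0.95    -0.15]
  [  -0.10     0.80]
det(I−A) = (0.95)(0.80) − (-0.15)(-0.10) = 0.7450
adj(I−A) = [[0.80, 0.15], [0.10, 0.95]]
(I − A)⁻¹ = adj(I−A) / det(I−A) ≈
  [   1.0738     0.2013]
  [   0.1342     1.2752]
First solve x = (I − A)⁻¹ d = adj(I−A)·d / det(I−A); in particular x_L = (0.10·70 + 0.95·180) / 0.7450 = 178.00 / 0.7450 ≈ 238.9262.
Intermediate flow from C to L: z_CL = a_CL · x_L = 0.15 × 178.00 / 0.7450 = 26.70 / 0.7450 ≈ 35.84.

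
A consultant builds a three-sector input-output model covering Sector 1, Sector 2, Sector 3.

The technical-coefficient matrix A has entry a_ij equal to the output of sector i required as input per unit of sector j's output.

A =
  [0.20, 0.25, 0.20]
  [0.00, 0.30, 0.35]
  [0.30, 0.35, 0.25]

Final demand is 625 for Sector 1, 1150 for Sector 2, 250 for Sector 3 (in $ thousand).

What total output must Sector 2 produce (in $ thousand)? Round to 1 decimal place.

x_2 = 2981.8

I − A =
  [   0.80    -0.25    -0.20]
  [   0.00     0.70    -0.35]
  [  -0.30    -0.35     0.75]
Cofactors of I−A, C_ij = (−1)^(i+j)·(minor ij) (rows/columns in the sector order above):
  C_11 = (0.70)(0.75) − (-0.35)(-0.35) = 0.4025
  C_12 = −[(0.00)(0.75) − (-0.35)(-0.30)] = 0.1050
  C_13 = (0.00)(-0.35) − (0.70)(-0.30) = 0.2100
  C_21 = −[(-0.25)(0.75) − (-0.20)(-0.35)] = 0.2575
  C_22 = (0.80)(0.75) − (-0.20)(-0.30) = 0.5400
  C_23 = −[(0.80)(-0.35) − (-0.25)(-0.30)] = 0.3550
  C_31 = (-0.25)(-0.35) − (-0.20)(0.70) = 0.2275
  C_32 = −[(0.80)(-0.35) − (-0.20)(0.00)] = 0.2800
  C_33 = (0.80)(0.70) − (-0.25)(0.00) = 0.5600
det(I−A) = Σ_j (I−A)_1j·C_1j = (0.80)(0.4025) + (-0.25)(0.1050) + (-0.20)(0.2100) = 0.25375
adj(I−A) = Cᵀ =
  [ 0.4025   0.2575   0.2275]
  [ 0.1050   0.5400   0.2800]
  [ 0.2100   0.3550   0.5600]
(I − A)⁻¹ = adj(I−A) / det(I−A) ≈
  [   1.5862     1.0148     0.8966]
  [   0.4138     2.1281     1.1034]
  [   0.8276     1.3990     2.2069]
x = (I − A)⁻¹ d = adj(I−A)·d / det(I−A), with det(I−A) = 0.25375:
  x_1 = (0.4025·625 + 0.2575·1150 + 0.2275·250) / 0.25375 = 604.5625 / 0.25375 ≈ 2382.5
  x_2 = (0.1050·625 + 0.5400·1150 + 0.2800·250) / 0.25375 = 756.625 / 0.25375 ≈ 2981.8
  x_3 = (0.2100·625 + 0.3550·1150 + 0.5600·250) / 0.25375 = 679.50 / 0.25375 ≈ 2677.8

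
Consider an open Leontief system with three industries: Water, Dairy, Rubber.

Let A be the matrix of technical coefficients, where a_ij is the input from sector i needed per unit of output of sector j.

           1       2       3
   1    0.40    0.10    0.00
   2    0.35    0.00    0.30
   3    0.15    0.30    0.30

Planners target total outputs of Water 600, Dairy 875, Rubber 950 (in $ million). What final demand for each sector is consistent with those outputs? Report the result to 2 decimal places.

d_1 = 272.50, d_2 = 380.00, d_3 = 312.50

I − A =
  [   0.60    -0.10     0.00]
  [  -0.35     1.00    -0.30]
  [  -0.15    -0.30     0.70]
d = (I − A) x:
  d_1 = (+0.60)·600 + (-0.10)·875 + (+0.00)·950 = 272.50
  d_2 = (-0.35)·600 + (+1.00)·875 + (-0.30)·950 = 380.00
  d_3 = (-0.15)·600 + (-0.30)·875 + (+0.70)·950 = 312.50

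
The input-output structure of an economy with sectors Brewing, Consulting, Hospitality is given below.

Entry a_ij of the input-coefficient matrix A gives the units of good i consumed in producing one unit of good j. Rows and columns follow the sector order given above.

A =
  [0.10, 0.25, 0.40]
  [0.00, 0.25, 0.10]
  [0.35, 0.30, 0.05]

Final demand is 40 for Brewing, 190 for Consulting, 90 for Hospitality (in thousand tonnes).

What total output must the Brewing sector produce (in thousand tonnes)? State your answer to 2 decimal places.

x_B = 248.70

I − A =
  [   0.90    -0.25    -0.40]
  [   0.00     0.75    -0.10]
  [  -0.35    -0.30     0.95]
Cofactors of I−A, C_ij = (−1)^(i+j)·(minor ij) (rows/columns in the sector order above):
  C_11 = (0.75)(0.95) − (-0.10)(-0.30) = 0.6825
  C_12 = −[(0.00)(0.95) − (-0.10)(-0.35)] = 0.0350
  C_13 = (0.00)(-0.30) − (0.75)(-0.35) = 0.2625
  C_21 = −[(-0.25)(0.95) − (-0.40)(-0.30)] = 0.3575
  C_22 = (0.90)(0.95) − (-0.40)(-0.35) = 0.7150
  C_23 = −[(0.90)(-0.30) − (-0.25)(-0.35)] = 0.3575
  C_31 = (-0.25)(-0.10) − (-0.40)(0.75) = 0.3250
  C_32 = −[(0.90)(-0.10) − (-0.40)(0.00)] = 0.0900
  C_33 = (0.90)(0.75) − (-0.25)(0.00) = 0.6750
det(I−A) = Σ_j (I−A)_1j·C_1j = (0.90)(0.6825) + (-0.25)(0.0350) + (-0.40)(0.2625) = 0.5005
adj(I−A) = Cᵀ =
  [ 0.6825   0.3575   0.3250]
  [ 0.0350   0.7150   0.0900]
  [ 0.2625   0.3575   0.6750]
(I − A)⁻¹ = adj(I−A) / det(I−A) ≈
  [   1.3636     0.7143     0.6494]
  [   0.0699     1.4286     0.1798]
  [   0.5245     0.7143     1.3487]
x = (I − A)⁻¹ d = adj(I−A)·d / det(I−A), with det(I−A) = 0.5005:
  x_B = (0.6825·40 + 0.3575·190 + 0.3250·90) / 0.5005 = 124.475 / 0.5005 ≈ 248.70
  x_C = (0.0350·40 + 0.7150·190 + 0.0900·90) / 0.5005 = 145.35 / 0.5005 ≈ 290.41
  x_H = (0.2625·40 + 0.3575·190 + 0.6750·90) / 0.5005 = 139.175 / 0.5005 ≈ 278.07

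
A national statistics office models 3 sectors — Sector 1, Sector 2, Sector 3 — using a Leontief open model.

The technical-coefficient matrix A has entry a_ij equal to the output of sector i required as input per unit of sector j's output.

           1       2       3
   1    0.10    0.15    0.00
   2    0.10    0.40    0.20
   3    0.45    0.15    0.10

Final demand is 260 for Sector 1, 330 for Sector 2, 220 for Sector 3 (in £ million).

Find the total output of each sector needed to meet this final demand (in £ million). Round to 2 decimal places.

x_1 = 425.35, x_2 = 818.75, x_3 = 593.58

I − A =
  [   0.90    -0.15     0.00]
  [  -0.10     0.60    -0.20]
  [  -0.45    -0.15     0.90]
Cofactors of I−A, C_ij = (−1)^(i+j)·(minor ij) (rows/columns in the sector order above):
  C_11 = (0.60)(0.90) − (-0.20)(-0.15) = 0.5100
  C_12 = −[(-0.10)(0.90) − (-0.20)(-0.45)] = 0.1800
  C_13 = (-0.10)(-0.15) − (0.60)(-0.45) = 0.2850
  C_21 = −[(-0.15)(0.90) − (0.00)(-0.15)] = 0.1350
  C_22 = (0.90)(0.90) − (0.00)(-0.45) = 0.8100
  C_23 = −[(0.90)(-0.15) − (-0.15)(-0.45)] = 0.2025
  C_31 = (-0.15)(-0.20) − (0.00)(0.60) = 0.0300
  C_32 = −[(0.90)(-0.20) − (0.00)(-0.10)] = 0.1800
  C_33 = (0.90)(0.60) − (-0.15)(-0.10) = 0.5250
det(I−A) = Σ_j (I−A)_1j·C_1j = (0.90)(0.5100) + (-0.15)(0.1800) + (0.00)(0.2850) = 0.4320
adj(I−A) = Cᵀ =
  [ 0.5100   0.1350   0.0300]
  [ 0.1800   0.8100   0.1800]
  [ 0.2850   0.2025   0.5250]
(I − A)⁻¹ = adj(I−A) / det(I−A) ≈
  [   1.1806     0.3125     0.0694]
  [   0.4167     1.8750     0.4167]
  [   0.6597     0.4688     1.2153]
x = (I − A)⁻¹ d = adj(I−A)·d / det(I−A), with det(I−A) = 0.4320:
  x_1 = (0.5100·260 + 0.1350·330 + 0.0300·220) / 0.4320 = 183.75 / 0.4320 ≈ 425.35
  x_2 = (0.1800·260 + 0.8100·330 + 0.1800·220) / 0.4320 = 353.70 / 0.4320 = 818.75
  x_3 = (0.2850·260 + 0.2025·330 + 0.5250·220) / 0.4320 = 256.425 / 0.4320 ≈ 593.58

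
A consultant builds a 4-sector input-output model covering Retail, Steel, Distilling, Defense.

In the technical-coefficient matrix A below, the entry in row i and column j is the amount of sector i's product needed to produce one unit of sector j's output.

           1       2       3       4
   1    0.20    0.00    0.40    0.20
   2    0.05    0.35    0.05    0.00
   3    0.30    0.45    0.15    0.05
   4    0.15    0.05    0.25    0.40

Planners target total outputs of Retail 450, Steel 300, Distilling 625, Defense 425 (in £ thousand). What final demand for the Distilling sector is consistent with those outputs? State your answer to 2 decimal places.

d_3 = 240.00

I − A =
  [   0.80     0.00    -0.40    -0.20]
  [  -0.05     0.65    -0.05     0.00]
  [  -0.30    -0.45     0.85    -0.05]
  [  -0.15    -0.05    -0.25     0.60]
d = (I − A) x:
  d_1 = (+0.80)·450 + (+0.00)·300 + (-0.40)·625 + (-0.20)·425 = 25.00
  d_2 = (-0.05)·450 + (+0.65)·300 + (-0.05)·625 + (+0.00)·425 = 141.25
  d_3 = (-0.30)·450 + (-0.45)·300 + (+0.85)·625 + (-0.05)·425 = 240.00
  d_4 = (-0.15)·450 + (-0.05)·300 + (-0.25)·625 + (+0.60)·425 = 16.25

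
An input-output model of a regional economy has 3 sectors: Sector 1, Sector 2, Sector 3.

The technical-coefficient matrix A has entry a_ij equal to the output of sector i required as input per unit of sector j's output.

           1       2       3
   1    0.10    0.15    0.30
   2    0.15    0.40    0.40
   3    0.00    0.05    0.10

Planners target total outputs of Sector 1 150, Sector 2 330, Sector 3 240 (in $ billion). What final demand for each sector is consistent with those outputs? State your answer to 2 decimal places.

d_1 = 13.50, d_2 = 79.50, d_3 = 199.50

I − A =
  [   0.90    -0.15    -0.30]
  [  -0.15     0.60    -0.40]
  [   0.00    -0.05     0.90]
d = (I − A) x:
  d_1 = (+0.90)·150 + (-0.15)·330 + (-0.30)·240 = 13.50
  d_2 = (-0.15)·150 + (+0.60)·330 + (-0.40)·240 = 79.50
  d_3 = (+0.00)·150 + (-0.05)·330 + (+0.90)·240 = 199.50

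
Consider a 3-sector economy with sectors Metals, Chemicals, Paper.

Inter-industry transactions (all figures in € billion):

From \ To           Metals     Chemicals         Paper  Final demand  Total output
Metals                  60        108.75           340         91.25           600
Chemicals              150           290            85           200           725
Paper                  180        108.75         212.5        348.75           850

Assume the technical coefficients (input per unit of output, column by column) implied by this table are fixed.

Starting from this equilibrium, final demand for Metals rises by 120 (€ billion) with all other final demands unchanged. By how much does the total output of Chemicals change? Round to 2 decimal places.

Technical coefficients a_ij = z_ij / X_j:
  a_11 = 60/600 = 0.10, a_21 = 150/600 = 0.25, a_31 = 180/600 = 0.30
  a_12 = 108.75/725 = 0.15, a_22 = 290/725 = 0.40, a_32 = 108.75/725 = 0.15
  a_13 = 340/850 = 0.40, a_23 = 85/850 = 0.10, a_33 = 212.5/850 = 0.25
I − A =
  [   0.90    -0.15    -0.40]
  [  -0.25     0.60    -0.10]
  [  -0.30    -0.15     0.75]
Cofactors of I−A, C_ij = (−1)^(i+j)·(minor ij) (rows/columns in the sector order above):
  C_11 = (0.60)(0.75) − (-0.10)(-0.15) = 0.4350
  C_12 = −[(-0.25)(0.75) − (-0.10)(-0.30)] = 0.2175
  C_13 = (-0.25)(-0.15) − (0.60)(-0.30) = 0.2175
  C_21 = −[(-0.15)(0.75) − (-0.40)(-0.15)] = 0.1725
  C_22 = (0.90)(0.75) − (-0.40)(-0.30) = 0.5550
  C_23 = −[(0.90)(-0.15) − (-0.15)(-0.30)] = 0.1800
  C_31 = (-0.15)(-0.10) − (-0.40)(0.60) = 0.2550
  C_32 = −[(0.90)(-0.10) − (-0.40)(-0.25)] = 0.1900
  C_33 = (0.90)(0.60) − (-0.15)(-0.25) = 0.5025
det(I−A) = Σ_j (I−A)_1j·C_1j = (0.90)(0.4350) + (-0.15)(0.2175) + (-0.40)(0.2175) = 0.271875
adj(I−A) = Cᵀ =
  [ 0.4350   0.1725   0.2550]
  [ 0.2175   0.5550   0.1900]
  [ 0.2175   0.1800   0.5025]
(I − A)⁻¹ = adj(I−A) / det(I−A) ≈
  [   1.6000     0.6345     0.9379]
  [   0.8000     2.0414     0.6989]
  [   0.8000     0.6621     1.8483]
Δx = (I − A)⁻¹ Δd with Δd having +120 in the Metals component and 0 elsewhere.
So Δx_2 = L_21 · (+120), where L_21 = adj(I−A)_21 / det(I−A) = 0.2175 / 0.271875.
Δx_2 = 0.2175 × (+120) / 0.271875 = 26.10 / 0.271875 = 96.00.

Δx_2 = 96.00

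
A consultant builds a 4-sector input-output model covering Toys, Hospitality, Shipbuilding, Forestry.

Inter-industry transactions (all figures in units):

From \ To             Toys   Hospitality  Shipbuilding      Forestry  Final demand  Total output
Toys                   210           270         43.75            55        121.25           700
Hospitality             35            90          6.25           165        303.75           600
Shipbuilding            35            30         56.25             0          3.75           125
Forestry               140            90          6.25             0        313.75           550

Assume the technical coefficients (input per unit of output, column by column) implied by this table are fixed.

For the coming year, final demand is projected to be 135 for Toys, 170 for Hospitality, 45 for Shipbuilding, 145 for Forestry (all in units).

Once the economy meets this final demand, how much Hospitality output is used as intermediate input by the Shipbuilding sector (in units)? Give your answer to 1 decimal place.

z_HS = 8.2

Technical coefficients a_ij = z_ij / X_j:
  a_TT = 210/700 = 0.30, a_HT = 35/700 = 0.05, a_ST = 35/700 = 0.05, a_FT = 140/700 = 0.20
  a_TH = 270/600 = 0.45, a_HH = 90/600 = 0.15, a_SH = 30/600 = 0.05, a_FH = 90/600 = 0.15
  a_TS = 43.75/125 = 0.35, a_HS = 6.25/125 = 0.05, a_SS = 56.25/125 = 0.45, a_FS = 6.25/125 = 0.05
  a_TF = 55/550 = 0.10, a_HF = 165/550 = 0.30, a_SF = 0/550 = 0.00, a_FF = 0/550 = 0.00
I − A =
  [   0.70    -0.45    -0.35    -0.10]
  [  -0.05     0.85    -0.05    -0.30]
  [  -0.05    -0.05     0.55     0.00]
  [  -0.20    -0.15    -0.05     1.00]
Compute the cofactors C_ij = (−1)^(i+j)·(3×3 minor ij) of I−A; the adjugate is their transpose:
adj(I−A) = Cᵀ =
  [ 0.43950   0.27350   0.31600   0.12600]
  [ 0.06375   0.35625   0.08325   0.11325]
  [ 0.04575   0.05725   0.49625   0.02175]
  [ 0.09975   0.11100   0.10050   0.29625]
det(I−A) = Σ_j (I−A)_1j·C_1j = (0.70)(0.43950) + (-0.45)(0.06375) + (-0.35)(0.04575) + (-0.10)(0.09975) = 0.252975
(I − A)⁻¹ = adj(I−A) / det(I−A) ≈
  [   1.7373     1.0811     1.2491     0.4981]
  [   0.2520     1.4082     0.3291     0.4477]
  [   0.1808     0.2263     1.9617     0.0860]
  [   0.3943     0.4388     0.3973     1.1711]
First solve x = (I − A)⁻¹ d = adj(I−A)·d / det(I−A); in particular x_S = (0.04575·135 + 0.05725·170 + 0.49625·45 + 0.02175·145) / 0.252975 = 41.39375 / 0.252975 ≈ 163.628.
Intermediate flow from H to S: z_HS = a_HS · x_S = 0.05 × 41.39375 / 0.252975 = 2.0696875 / 0.252975 ≈ 8.2.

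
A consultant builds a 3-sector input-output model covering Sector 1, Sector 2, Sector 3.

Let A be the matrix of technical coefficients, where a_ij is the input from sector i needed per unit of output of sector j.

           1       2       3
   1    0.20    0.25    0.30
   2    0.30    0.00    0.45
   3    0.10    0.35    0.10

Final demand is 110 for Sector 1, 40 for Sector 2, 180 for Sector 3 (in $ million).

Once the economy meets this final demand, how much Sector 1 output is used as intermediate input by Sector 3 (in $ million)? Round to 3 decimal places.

z_13 = 109.256

I − A =
  [   0.80    -0.25    -0.30]
  [  -0.30     1.00    -0.45]
  [  -0.10    -0.35     0.90]
Cofactors of I−A, C_ij = (−1)^(i+j)·(minor ij) (rows/columns in the sector order above):
  C_11 = (1.00)(0.90) − (-0.45)(-0.35) = 0.7425
  C_12 = −[(-0.30)(0.90) − (-0.45)(-0.10)] = 0.3150
  C_13 = (-0.30)(-0.35) − (1.00)(-0.10) = 0.2050
  C_21 = −[(-0.25)(0.90) − (-0.30)(-0.35)] = 0.3300
  C_22 = (0.80)(0.90) − (-0.30)(-0.10) = 0.6900
  C_23 = −[(0.80)(-0.35) − (-0.25)(-0.10)] = 0.3050
  C_31 = (-0.25)(-0.45) − (-0.30)(1.00) = 0.4125
  C_32 = −[(0.80)(-0.45) − (-0.30)(-0.30)] = 0.4500
  C_33 = (0.80)(1.00) − (-0.25)(-0.30) = 0.7250
det(I−A) = Σ_j (I−A)_1j·C_1j = (0.80)(0.7425) + (-0.25)(0.3150) + (-0.30)(0.2050) = 0.45375
adj(I−A) = Cᵀ =
  [ 0.7425   0.3300   0.4125]
  [ 0.3150   0.6900   0.4500]
  [ 0.2050   0.3050   0.7250]
(I − A)⁻¹ = adj(I−A) / det(I−A) ≈
  [   1.6364     0.7273     0.9091]
  [   0.6942     1.5207     0.9917]
  [   0.4518     0.6722     1.5978]
First solve x = (I − A)⁻¹ d = adj(I−A)·d / det(I−A); in particular x_3 = (0.2050·110 + 0.3050·40 + 0.7250·180) / 0.45375 = 165.25 / 0.45375 ≈ 364.18733.
Intermediate flow from 1 to 3: z_13 = a_13 · x_3 = 0.30 × 165.25 / 0.45375 = 49.575 / 0.45375 ≈ 109.256.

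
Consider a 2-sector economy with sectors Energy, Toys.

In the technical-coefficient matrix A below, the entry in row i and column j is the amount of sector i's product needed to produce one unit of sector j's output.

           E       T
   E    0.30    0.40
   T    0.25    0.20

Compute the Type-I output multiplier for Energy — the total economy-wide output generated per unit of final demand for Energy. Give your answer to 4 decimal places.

I − A =
  [   0.70    -0.40]
  [  -0.25     0.80]
det(I−A) = (0.70)(0.80) − (-0.40)(-0.25) = 0.4600
adj(I−A) = [[0.80, 0.40], [0.25, 0.70]]
(I − A)⁻¹ = adj(I−A) / det(I−A) ≈
  [   1.73913     0.86957]
  [   0.54348     1.52174]
The output multiplier for sector j is the column-j sum of the Leontief inverse (I − A)⁻¹ = adj(I−A) / det(I−A).
Column E of adj(I−A): (0.80, 0.25); det(I−A) = 0.4600.
m_E = (0.80 + 0.25) / 0.4600 = 1.05 / 0.4600 ≈ 2.2826.

m_E = 2.2826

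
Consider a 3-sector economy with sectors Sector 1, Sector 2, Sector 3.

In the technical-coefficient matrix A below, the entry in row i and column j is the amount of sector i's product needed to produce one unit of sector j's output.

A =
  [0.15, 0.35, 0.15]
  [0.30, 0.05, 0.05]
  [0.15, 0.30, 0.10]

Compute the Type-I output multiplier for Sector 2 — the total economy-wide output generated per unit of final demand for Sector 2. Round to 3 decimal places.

I − A =
  [   0.85    -0.35    -0.15]
  [  -0.30     0.95    -0.05]
  [  -0.15    -0.30     0.90]
Cofactors of I−A, C_ij = (−1)^(i+j)·(minor ij) (rows/columns in the sector order above):
  C_11 = (0.95)(0.90) − (-0.05)(-0.30) = 0.8400
  C_12 = −[(-0.30)(0.90) − (-0.05)(-0.15)] = 0.2775
  C_13 = (-0.30)(-0.30) − (0.95)(-0.15) = 0.2325
  C_21 = −[(-0.35)(0.90) − (-0.15)(-0.30)] = 0.3600
  C_22 = (0.85)(0.90) − (-0.15)(-0.15) = 0.7425
  C_23 = −[(0.85)(-0.30) − (-0.35)(-0.15)] = 0.3075
  C_31 = (-0.35)(-0.05) − (-0.15)(0.95) = 0.1600
  C_32 = −[(0.85)(-0.05) − (-0.15)(-0.30)] = 0.0875
  C_33 = (0.85)(0.95) − (-0.35)(-0.30) = 0.7025
det(I−A) = Σ_j (I−A)_1j·C_1j = (0.85)(0.8400) + (-0.35)(0.2775) + (-0.15)(0.2325) = 0.5820
adj(I−A) = Cᵀ =
  [ 0.8400   0.3600   0.1600]
  [ 0.2775   0.7425   0.0875]
  [ 0.2325   0.3075   0.7025]
(I − A)⁻¹ = adj(I−A) / det(I−A) ≈
  [   1.4433     0.6186     0.2749]
  [   0.4768     1.2758     0.1503]
  [   0.3995     0.5284     1.2070]
The output multiplier for sector j is the column-j sum of the Leontief inverse (I − A)⁻¹ = adj(I−A) / det(I−A).
Column 2 of adj(I−A): (0.3600, 0.7425, 0.3075); det(I−A) = 0.5820.
m_2 = (0.3600 + 0.7425 + 0.3075) / 0.5820 = 1.41 / 0.5820 ≈ 2.423.

m_2 = 2.423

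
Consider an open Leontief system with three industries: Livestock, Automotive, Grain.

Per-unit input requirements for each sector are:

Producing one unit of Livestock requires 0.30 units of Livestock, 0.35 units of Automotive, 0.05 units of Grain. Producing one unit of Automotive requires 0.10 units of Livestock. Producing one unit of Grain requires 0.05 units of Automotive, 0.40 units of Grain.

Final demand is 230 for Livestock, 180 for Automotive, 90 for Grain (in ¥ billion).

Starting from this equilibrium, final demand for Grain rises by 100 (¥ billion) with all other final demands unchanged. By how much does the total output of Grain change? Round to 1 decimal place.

I − A =
  [   0.70    -0.10     0.00]
  [  -0.35     1.00    -0.05]
  [  -0.05     0.00     0.60]
Cofactors of I−A, C_ij = (−1)^(i+j)·(minor ij) (rows/columns in the sector order above):
  C_11 = (1.00)(0.60) − (-0.05)(0.00) = 0.6000
  C_12 = −[(-0.35)(0.60) − (-0.05)(-0.05)] = 0.2125
  C_13 = (-0.35)(0.00) − (1.00)(-0.05) = 0.0500
  C_21 = −[(-0.10)(0.60) − (0.00)(0.00)] = 0.0600
  C_22 = (0.70)(0.60) − (0.00)(-0.05) = 0.4200
  C_23 = −[(0.70)(0.00) − (-0.10)(-0.05)] = 0.0050
  C_31 = (-0.10)(-0.05) − (0.00)(1.00) = 0.0050
  C_32 = −[(0.70)(-0.05) − (0.00)(-0.35)] = 0.0350
  C_33 = (0.70)(1.00) − (-0.10)(-0.35) = 0.6650
det(I−A) = Σ_j (I−A)_1j·C_1j = (0.70)(0.6000) + (-0.10)(0.2125) + (0.00)(0.0500) = 0.39875
adj(I−A) = Cᵀ =
  [ 0.6000   0.0600   0.0050]
  [ 0.2125   0.4200   0.0350]
  [ 0.0500   0.0050   0.6650]
(I − A)⁻¹ = adj(I−A) / det(I−A) ≈
  [   1.5047     0.1505     0.0125]
  [   0.5329     1.0533     0.0878]
  [   0.1254     0.0125     1.6677]
Δx = (I − A)⁻¹ Δd with Δd having +100 in the Grain component and 0 elsewhere.
So Δx_3 = L_33 · (+100), where L_33 = adj(I−A)_33 / det(I−A) = 0.6650 / 0.39875.
Δx_3 = 0.6650 × (+100) / 0.39875 = 66.50 / 0.39875 ≈ 166.8.

Δx_3 = 166.8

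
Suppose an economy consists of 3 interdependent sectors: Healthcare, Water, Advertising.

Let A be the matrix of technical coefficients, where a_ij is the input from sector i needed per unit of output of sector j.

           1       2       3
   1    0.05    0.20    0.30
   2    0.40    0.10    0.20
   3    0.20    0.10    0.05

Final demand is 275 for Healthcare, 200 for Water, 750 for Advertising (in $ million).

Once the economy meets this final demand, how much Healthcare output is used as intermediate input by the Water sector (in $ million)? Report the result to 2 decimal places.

z_12 = 160.59

I − A =
  [   0.95    -0.20    -0.30]
  [  -0.40     0.90    -0.20]
  [  -0.20    -0.10     0.95]
Cofactors of I−A, C_ij = (−1)^(i+j)·(minor ij) (rows/columns in the sector order above):
  C_11 = (0.90)(0.95) − (-0.20)(-0.10) = 0.8350
  C_12 = −[(-0.40)(0.95) − (-0.20)(-0.20)] = 0.4200
  C_13 = (-0.40)(-0.10) − (0.90)(-0.20) = 0.2200
  C_21 = −[(-0.20)(0.95) − (-0.30)(-0.10)] = 0.2200
  C_22 = (0.95)(0.95) − (-0.30)(-0.20) = 0.8425
  C_23 = −[(0.95)(-0.10) − (-0.20)(-0.20)] = 0.1350
  C_31 = (-0.20)(-0.20) − (-0.30)(0.90) = 0.3100
  C_32 = −[(0.95)(-0.20) − (-0.30)(-0.40)] = 0.3100
  C_33 = (0.95)(0.90) − (-0.20)(-0.40) = 0.7750
det(I−A) = Σ_j (I−A)_1j·C_1j = (0.95)(0.8350) + (-0.20)(0.4200) + (-0.30)(0.2200) = 0.64325
adj(I−A) = Cᵀ =
  [ 0.8350   0.2200   0.3100]
  [ 0.4200   0.8425   0.3100]
  [ 0.2200   0.1350   0.7750]
(I − A)⁻¹ = adj(I−A) / det(I−A) ≈
  [   1.2981     0.3420     0.4819]
  [   0.6529     1.3098     0.4819]
  [   0.3420     0.2099     1.2048]
First solve x = (I − A)⁻¹ d = adj(I−A)·d / det(I−A); in particular x_2 = (0.4200·275 + 0.8425·200 + 0.3100·750) / 0.64325 = 516.50 / 0.64325 ≈ 802.9538.
Intermediate flow from 1 to 2: z_12 = a_12 · x_2 = 0.20 × 516.50 / 0.64325 = 103.30 / 0.64325 ≈ 160.59.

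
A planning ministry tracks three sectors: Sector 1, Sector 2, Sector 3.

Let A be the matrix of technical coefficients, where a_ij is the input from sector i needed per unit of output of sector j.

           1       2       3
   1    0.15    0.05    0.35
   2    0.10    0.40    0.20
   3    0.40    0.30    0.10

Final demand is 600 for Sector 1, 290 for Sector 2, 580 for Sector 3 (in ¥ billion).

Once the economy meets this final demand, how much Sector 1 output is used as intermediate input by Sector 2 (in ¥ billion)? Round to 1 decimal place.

z_12 = 65.9

I − A =
  [   0.85    -0.05    -0.35]
  [  -0.10     0.60    -0.20]
  [  -0.40    -0.30     0.90]
Cofactors of I−A, C_ij = (−1)^(i+j)·(minor ij) (rows/columns in the sector order above):
  C_11 = (0.60)(0.90) − (-0.20)(-0.30) = 0.4800
  C_12 = −[(-0.10)(0.90) − (-0.20)(-0.40)] = 0.1700
  C_13 = (-0.10)(-0.30) − (0.60)(-0.40) = 0.2700
  C_21 = −[(-0.05)(0.90) − (-0.35)(-0.30)] = 0.1500
  C_22 = (0.85)(0.90) − (-0.35)(-0.40) = 0.6250
  C_23 = −[(0.85)(-0.30) − (-0.05)(-0.40)] = 0.2750
  C_31 = (-0.05)(-0.20) − (-0.35)(0.60) = 0.2200
  C_32 = −[(0.85)(-0.20) − (-0.35)(-0.10)] = 0.2050
  C_33 = (0.85)(0.60) − (-0.05)(-0.10) = 0.5050
det(I−A) = Σ_j (I−A)_1j·C_1j = (0.85)(0.4800) + (-0.05)(0.1700) + (-0.35)(0.2700) = 0.3050
adj(I−A) = Cᵀ =
  [ 0.4800   0.1500   0.2200]
  [ 0.1700   0.6250   0.2050]
  [ 0.2700   0.2750   0.5050]
(I − A)⁻¹ = adj(I−A) / det(I−A) ≈
  [   1.5738     0.4918     0.7213]
  [   0.5574     2.0492     0.6721]
  [   0.8852     0.9016     1.6557]
First solve x = (I − A)⁻¹ d = adj(I−A)·d / det(I−A); in particular x_2 = (0.1700·600 + 0.6250·290 + 0.2050·580) / 0.3050 = 402.15 / 0.3050 ≈ 1318.525.
Intermediate flow from 1 to 2: z_12 = a_12 · x_2 = 0.05 × 402.15 / 0.3050 = 20.1075 / 0.3050 ≈ 65.9.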